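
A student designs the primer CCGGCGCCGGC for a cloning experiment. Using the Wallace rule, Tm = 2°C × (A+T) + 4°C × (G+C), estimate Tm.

Base counts: T=0, C=6, A=0, G=5
So N_AT = 0 and N_GC = 11.
Tm = 4·11 + 2·0 = 44 + 0 = 44°C

44°C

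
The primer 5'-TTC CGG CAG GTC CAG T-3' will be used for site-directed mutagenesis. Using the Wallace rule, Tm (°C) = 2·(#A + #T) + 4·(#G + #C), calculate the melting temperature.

52°C

G=5, C=5, A=2, T=4
So N_AT = 6 and N_GC = 10.
Tm = 2(6) + 4(10) = 12 + 40 = 52°C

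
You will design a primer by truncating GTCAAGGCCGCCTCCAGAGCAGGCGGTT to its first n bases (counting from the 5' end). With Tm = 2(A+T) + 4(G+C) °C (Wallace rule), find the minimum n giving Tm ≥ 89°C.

n = 26

First 25 bases: GTCAAGGCCGCCTCCAGAGCAGGCG → Tm = 86°C (< 89°C)
First 26 bases: GTCAAGGCCGCCTCCAGAGCAGGCGG → Tm = 90°C (≥ 89°C)
Since every base adds ≥2°C, Tm only increases with n, so the threshold is first crossed at n = 26.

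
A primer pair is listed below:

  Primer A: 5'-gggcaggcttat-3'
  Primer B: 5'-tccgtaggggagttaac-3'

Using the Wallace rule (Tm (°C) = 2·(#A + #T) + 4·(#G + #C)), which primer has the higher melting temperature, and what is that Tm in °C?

Primer A: A+T=5, G+C=7 → Tm = 2(5)+4(7) = 38°C
Primer B: A+T=8, G+C=9 → Tm = 2(8)+4(9) = 52°C
38°C vs 52°C → primer B is higher.

Primer B, 52°C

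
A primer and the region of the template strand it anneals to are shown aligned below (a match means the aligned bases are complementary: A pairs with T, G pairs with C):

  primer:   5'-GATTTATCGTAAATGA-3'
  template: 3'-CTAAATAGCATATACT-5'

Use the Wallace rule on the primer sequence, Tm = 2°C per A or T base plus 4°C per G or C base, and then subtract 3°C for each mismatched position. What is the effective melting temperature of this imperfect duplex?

37°C

Primer base counts: A=6, T=6, G=3, C=1 → A+T=12, G+C=4
Perfect-match Tm = 2(12) + 4(4) = 24 + 16 = 40°C
Mismatches (positions where the bases are not complementary): 1 (at position 12)
Effective Tm = 40 − 1×3 = 40 − 3 = 37°C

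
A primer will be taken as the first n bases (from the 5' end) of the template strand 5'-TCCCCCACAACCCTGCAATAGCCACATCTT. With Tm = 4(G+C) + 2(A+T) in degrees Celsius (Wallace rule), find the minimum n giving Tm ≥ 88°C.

n = 28

First 27 bases: TCCCCCACAACCCTGCAATAGCCACAT → Tm = 84°C (< 88°C)
First 28 bases: TCCCCCACAACCCTGCAATAGCCACATC → Tm = 88°C (≥ 88°C)
Each additional base adds 2°C (A/T) or 4°C (G/C), so Tm is non-decreasing in n; n = 28 is the first length to reach 88°C.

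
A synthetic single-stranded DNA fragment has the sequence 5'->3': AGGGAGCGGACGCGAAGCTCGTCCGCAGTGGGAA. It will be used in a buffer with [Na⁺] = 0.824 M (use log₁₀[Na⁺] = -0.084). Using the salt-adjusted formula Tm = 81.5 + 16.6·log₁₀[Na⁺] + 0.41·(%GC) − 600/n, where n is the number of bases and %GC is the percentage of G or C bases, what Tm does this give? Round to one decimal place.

Length n = 34. T=3, G=15, A=8, C=8
G+C = 23, so %GC = 23/34 × 100 = 67.647%
Salt term: 16.6 × (-0.084) = -1.394
GC term: 0.41 × 67.647 = 27.735; length term: −600/34 = −17.647
Tm = 81.5 + (-1.394) + 27.735 − 17.647 = 90.194 → 90.2°C

90.2°C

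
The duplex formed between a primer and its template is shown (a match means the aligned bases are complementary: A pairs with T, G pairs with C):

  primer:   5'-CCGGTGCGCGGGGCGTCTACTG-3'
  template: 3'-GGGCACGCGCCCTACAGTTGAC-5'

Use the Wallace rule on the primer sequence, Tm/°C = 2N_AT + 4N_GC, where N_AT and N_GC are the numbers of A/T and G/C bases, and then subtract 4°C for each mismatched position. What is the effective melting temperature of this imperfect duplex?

Primer base counts: A=1, T=4, G=10, C=7 → A+T=5, G+C=17
Perfect-match Tm = 2(5) + 4(17) = 10 + 68 = 78°C
Mismatches (positions where the bases are not complementary): 4 (at positions 3, 13, 14, 18)
Effective Tm = 78 − 4×4 = 78 − 16 = 62°C

62°C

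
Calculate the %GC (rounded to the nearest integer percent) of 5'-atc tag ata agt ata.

20%

Base counts: G=2, C=1, T=5, A=7
G+C = 2 + 1 = 3 out of 15 bases
%GC = 3/15 × 100 = 20% ≈ 20%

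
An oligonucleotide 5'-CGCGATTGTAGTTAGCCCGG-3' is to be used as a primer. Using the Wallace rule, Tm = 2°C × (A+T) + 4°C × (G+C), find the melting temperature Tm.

64°C

Scanning the sequence gives A=3, T=5, C=5, G=7.
AT pairs contribute 8, GC pairs contribute 12.
Tm = 2(8) + 4(12) = 16 + 48 = 64°C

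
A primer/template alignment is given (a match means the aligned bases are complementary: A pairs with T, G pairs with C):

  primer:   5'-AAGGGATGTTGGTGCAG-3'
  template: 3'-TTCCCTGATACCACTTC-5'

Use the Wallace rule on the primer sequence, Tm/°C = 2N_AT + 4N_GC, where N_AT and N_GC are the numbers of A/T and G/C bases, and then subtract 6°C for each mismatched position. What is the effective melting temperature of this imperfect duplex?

Primer base counts: A=4, T=4, G=8, C=1 → A+T=8, G+C=9
Perfect-match Tm = 2(8) + 4(9) = 16 + 36 = 52°C
Mismatches (positions where the bases are not complementary): 4 (at positions 7, 8, 9, 15)
Effective Tm = 52 − 4×6 = 52 − 24 = 28°C

28°C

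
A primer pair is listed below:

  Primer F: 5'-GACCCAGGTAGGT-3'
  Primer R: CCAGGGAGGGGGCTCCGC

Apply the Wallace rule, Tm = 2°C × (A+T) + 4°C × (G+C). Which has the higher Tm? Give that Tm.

Primer F: A+T=5, G+C=8 → Tm = 2(5)+4(8) = 42°C
Primer R: A+T=3, G+C=15 → Tm = 2(3)+4(15) = 66°C
42°C vs 66°C → primer R is higher.

Primer R, 66°C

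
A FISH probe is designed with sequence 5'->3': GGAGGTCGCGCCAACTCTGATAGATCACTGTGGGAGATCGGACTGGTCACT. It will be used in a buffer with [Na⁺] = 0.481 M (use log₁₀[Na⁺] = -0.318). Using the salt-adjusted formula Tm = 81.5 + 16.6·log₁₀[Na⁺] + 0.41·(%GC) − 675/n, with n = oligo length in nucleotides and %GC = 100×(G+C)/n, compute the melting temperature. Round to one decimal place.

86.3°C

Length n = 51. Base counts: A=11, G=17, T=11, C=12
G+C = 29, so %GC = 29/51 × 100 = 56.863%
Salt term: 16.6 × (-0.318) = -5.279
GC term: 0.41 × 56.863 = 23.314; length term: −675/51 = −13.235
Tm = 81.5 + (-5.279) + 23.314 − 13.235 = 86.3 → 86.3°C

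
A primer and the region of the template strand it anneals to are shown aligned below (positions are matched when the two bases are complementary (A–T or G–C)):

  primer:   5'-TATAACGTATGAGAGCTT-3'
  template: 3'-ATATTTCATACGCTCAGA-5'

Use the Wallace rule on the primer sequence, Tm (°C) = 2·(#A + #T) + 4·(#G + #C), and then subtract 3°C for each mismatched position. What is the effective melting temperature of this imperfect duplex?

36°C

Primer base counts: A=6, T=6, G=4, C=2 → A+T=12, G+C=6
Perfect-match Tm = 2(12) + 4(6) = 24 + 24 = 48°C
Mismatches (positions where the bases are not complementary): 4 (at positions 6, 12, 16, 17)
Effective Tm = 48 − 4×3 = 48 − 12 = 36°C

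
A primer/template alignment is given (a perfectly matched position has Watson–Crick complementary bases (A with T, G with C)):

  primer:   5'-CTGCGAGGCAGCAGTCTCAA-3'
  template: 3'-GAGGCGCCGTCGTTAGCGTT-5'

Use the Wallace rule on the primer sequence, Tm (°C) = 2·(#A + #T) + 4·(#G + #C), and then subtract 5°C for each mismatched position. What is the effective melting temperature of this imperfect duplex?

44°C

Primer base counts: A=5, T=3, G=6, C=6 → A+T=8, G+C=12
Perfect-match Tm = 2(8) + 4(12) = 16 + 48 = 64°C
Mismatches (positions where the bases are not complementary): 4 (at positions 3, 6, 14, 17)
Effective Tm = 64 − 4×5 = 64 − 20 = 44°C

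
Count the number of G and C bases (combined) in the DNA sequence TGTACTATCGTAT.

Base counts: C=2, G=2, T=6, A=3
Total G or C: 2 + 2 = 4

4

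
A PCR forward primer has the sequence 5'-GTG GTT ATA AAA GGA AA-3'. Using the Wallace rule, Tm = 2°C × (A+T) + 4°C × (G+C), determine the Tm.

44°C

Base counts: T=4, C=0, G=5, A=8
A+T = 12, G+C = 5
Tm = 2×12 + 4×5 = 44°C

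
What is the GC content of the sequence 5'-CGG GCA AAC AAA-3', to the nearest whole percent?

50%

Base counts: A=6, C=3, G=3, T=0
G+C = 3 + 3 = 6 out of 12 bases
%GC = 6/12 × 100 = 50% ≈ 50%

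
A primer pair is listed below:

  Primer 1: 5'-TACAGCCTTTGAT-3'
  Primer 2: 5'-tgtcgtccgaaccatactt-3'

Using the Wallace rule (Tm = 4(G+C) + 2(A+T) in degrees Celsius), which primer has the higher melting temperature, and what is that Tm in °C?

Primer 1: A+T=8, G+C=5 → Tm = 2(8)+4(5) = 36°C
Primer 2: A+T=10, G+C=9 → Tm = 2(10)+4(9) = 56°C
36°C vs 56°C → primer 2 is higher.

Primer 2, 56°C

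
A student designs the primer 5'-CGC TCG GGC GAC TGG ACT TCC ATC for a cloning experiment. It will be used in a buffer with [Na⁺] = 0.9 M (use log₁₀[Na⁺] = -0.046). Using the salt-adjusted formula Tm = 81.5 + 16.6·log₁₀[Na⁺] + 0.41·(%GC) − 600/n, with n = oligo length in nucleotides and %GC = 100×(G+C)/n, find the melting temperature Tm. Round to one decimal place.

83.1°C

Length n = 24. Counting bases: A=3, G=7, T=5, C=9
G+C = 16, so %GC = 16/24 × 100 = 66.667%
Salt term: 16.6 × (-0.046) = -0.764
GC term: 0.41 × 66.667 = 27.333; length term: −600/24 = −25
Tm = 81.5 + (-0.764) + 27.333 − 25 = 83.069 → 83.1°C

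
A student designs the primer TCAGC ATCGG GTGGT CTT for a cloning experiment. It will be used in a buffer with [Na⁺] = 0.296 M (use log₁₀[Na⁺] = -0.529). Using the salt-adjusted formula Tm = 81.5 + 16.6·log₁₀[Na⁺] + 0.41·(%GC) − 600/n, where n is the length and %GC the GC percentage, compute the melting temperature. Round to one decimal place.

62.2°C

Length n = 18. Scanning the sequence gives C=4, A=2, G=6, T=6.
G+C = 10, so %GC = 10/18 × 100 = 55.556%
Salt term: 16.6 × (-0.529) = -8.781
GC term: 0.41 × 55.556 = 22.778; length term: −600/18 = −33.333
Tm = 81.5 + (-8.781) + 22.778 − 33.333 = 62.164 → 62.2°C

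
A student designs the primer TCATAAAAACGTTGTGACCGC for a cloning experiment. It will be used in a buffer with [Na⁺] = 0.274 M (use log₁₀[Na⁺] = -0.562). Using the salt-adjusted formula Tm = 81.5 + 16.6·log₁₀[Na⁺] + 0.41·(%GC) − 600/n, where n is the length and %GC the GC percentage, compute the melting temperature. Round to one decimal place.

Length n = 21. C=5, A=7, G=4, T=5
G+C = 9, so %GC = 9/21 × 100 = 42.857%
Salt term: 16.6 × (-0.562) = -9.329
GC term: 0.41 × 42.857 = 17.571; length term: −600/21 = −28.571
Tm = 81.5 + (-9.329) + 17.571 − 28.571 = 61.171 → 61.2°C

61.2°C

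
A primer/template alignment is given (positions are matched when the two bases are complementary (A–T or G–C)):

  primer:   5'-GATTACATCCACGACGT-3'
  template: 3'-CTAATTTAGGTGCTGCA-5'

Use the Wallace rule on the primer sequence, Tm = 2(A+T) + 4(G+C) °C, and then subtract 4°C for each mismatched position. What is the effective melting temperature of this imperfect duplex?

46°C

Primer base counts: A=5, T=4, G=3, C=5 → A+T=9, G+C=8
Perfect-match Tm = 2(9) + 4(8) = 18 + 32 = 50°C
Mismatches (positions where the bases are not complementary): 1 (at position 6)
Effective Tm = 50 − 1×4 = 50 − 4 = 46°C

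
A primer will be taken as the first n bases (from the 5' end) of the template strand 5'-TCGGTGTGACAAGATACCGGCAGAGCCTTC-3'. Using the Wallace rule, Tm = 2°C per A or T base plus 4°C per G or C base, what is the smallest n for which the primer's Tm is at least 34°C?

n = 11

First 10 bases: TCGGTGTGAC → Tm = 32°C (< 34°C)
First 11 bases: TCGGTGTGACA → Tm = 34°C (≥ 34°C)
Since every base adds ≥2°C, Tm only increases with n, so the threshold is first crossed at n = 11.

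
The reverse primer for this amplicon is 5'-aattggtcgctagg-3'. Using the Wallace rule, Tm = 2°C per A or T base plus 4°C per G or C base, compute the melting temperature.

Counting bases: A=3, G=5, T=4, C=2
So N_AT = 7 and N_GC = 7.
Tm = 2×7 + 4×7 = 42°C

42°C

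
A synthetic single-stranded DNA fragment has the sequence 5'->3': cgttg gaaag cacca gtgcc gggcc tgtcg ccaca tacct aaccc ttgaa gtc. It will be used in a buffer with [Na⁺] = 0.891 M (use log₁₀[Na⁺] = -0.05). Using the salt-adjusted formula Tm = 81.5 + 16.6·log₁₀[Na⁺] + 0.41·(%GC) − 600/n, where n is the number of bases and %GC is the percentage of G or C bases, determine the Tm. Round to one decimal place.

93.3°C

Length n = 53. Base counts: C=18, G=13, T=10, A=12
G+C = 31, so %GC = 31/53 × 100 = 58.491%
Salt term: 16.6 × (-0.05) = -0.83
GC term: 0.41 × 58.491 = 23.981; length term: −600/53 = −11.321
Tm = 81.5 + (-0.83) + 23.981 − 11.321 = 93.33 → 93.3°C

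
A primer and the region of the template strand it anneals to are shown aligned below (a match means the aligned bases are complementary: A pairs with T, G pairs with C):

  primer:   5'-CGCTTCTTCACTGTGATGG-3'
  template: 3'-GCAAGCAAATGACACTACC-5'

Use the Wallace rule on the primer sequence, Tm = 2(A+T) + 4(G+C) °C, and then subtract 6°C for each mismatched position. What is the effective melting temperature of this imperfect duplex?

34°C

Primer base counts: A=2, T=7, G=5, C=5 → A+T=9, G+C=10
Perfect-match Tm = 2(9) + 4(10) = 18 + 40 = 58°C
Mismatches (positions where the bases are not complementary): 4 (at positions 3, 5, 6, 9)
Effective Tm = 58 − 4×6 = 58 − 24 = 34°C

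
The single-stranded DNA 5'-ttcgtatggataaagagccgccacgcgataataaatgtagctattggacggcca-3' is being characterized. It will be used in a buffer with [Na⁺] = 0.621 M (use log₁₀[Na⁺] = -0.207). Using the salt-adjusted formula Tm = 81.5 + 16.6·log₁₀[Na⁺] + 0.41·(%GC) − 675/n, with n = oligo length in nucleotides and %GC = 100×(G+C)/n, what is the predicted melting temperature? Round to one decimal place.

84.5°C

Length n = 54. Scanning the sequence gives A=17, G=14, T=12, C=11.
G+C = 25, so %GC = 25/54 × 100 = 46.296%
Salt term: 16.6 × (-0.207) = -3.436
GC term: 0.41 × 46.296 = 18.981; length term: −675/54 = −12.5
Tm = 81.5 + (-3.436) + 18.981 − 12.5 = 84.545 → 84.5°C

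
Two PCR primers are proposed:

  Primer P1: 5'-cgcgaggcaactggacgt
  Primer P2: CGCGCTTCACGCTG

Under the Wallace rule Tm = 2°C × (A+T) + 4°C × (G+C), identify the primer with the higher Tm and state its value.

Primer P1, 60°C

Primer P1: A+T=6, G+C=12 → Tm = 2(6)+4(12) = 60°C
Primer P2: A+T=4, G+C=10 → Tm = 2(4)+4(10) = 48°C
60°C vs 48°C → primer P1 is higher.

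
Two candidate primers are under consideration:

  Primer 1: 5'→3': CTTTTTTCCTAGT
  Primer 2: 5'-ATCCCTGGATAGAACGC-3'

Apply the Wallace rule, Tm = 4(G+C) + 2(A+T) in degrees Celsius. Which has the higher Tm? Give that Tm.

Primer 2, 52°C

Primer 1: A+T=9, G+C=4 → Tm = 2(9)+4(4) = 34°C
Primer 2: A+T=8, G+C=9 → Tm = 2(8)+4(9) = 52°C
34°C vs 52°C → primer 2 is higher.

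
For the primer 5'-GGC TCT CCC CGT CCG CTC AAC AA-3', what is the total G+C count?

Counting bases: G=4, A=4, T=4, C=11
Total G or C: 4 + 11 = 15

15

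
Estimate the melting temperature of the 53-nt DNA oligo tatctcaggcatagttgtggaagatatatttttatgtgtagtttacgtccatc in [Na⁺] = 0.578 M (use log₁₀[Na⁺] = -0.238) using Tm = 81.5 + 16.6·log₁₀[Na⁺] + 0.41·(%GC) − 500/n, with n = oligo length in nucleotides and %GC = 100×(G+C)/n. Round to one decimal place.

Length n = 53. Scanning the sequence gives G=11, A=13, C=7, T=22.
G+C = 18, so %GC = 18/53 × 100 = 33.962%
Salt term: 16.6 × (-0.238) = -3.951
GC term: 0.41 × 33.962 = 13.924; length term: −500/53 = −9.434
Tm = 81.5 + (-3.951) + 13.924 − 9.434 = 82.039 → 82.0°C

82.0°C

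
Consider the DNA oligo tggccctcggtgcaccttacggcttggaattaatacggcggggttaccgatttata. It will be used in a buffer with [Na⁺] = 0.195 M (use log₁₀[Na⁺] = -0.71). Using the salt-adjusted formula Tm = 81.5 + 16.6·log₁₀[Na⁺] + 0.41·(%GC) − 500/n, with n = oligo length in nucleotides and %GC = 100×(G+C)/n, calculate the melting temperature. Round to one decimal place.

Length n = 56. Scanning the sequence gives T=16, A=11, G=16, C=13.
G+C = 29, so %GC = 29/56 × 100 = 51.786%
Salt term: 16.6 × (-0.71) = -11.786
GC term: 0.41 × 51.786 = 21.232; length term: −500/56 = −8.929
Tm = 81.5 + (-11.786) + 21.232 − 8.929 = 82.017 → 82.0°C

82.0°C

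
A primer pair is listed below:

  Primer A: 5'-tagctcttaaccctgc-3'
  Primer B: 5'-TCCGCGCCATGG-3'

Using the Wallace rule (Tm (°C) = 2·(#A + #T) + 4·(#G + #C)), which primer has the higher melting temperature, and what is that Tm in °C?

Primer A: A+T=8, G+C=8 → Tm = 2(8)+4(8) = 48°C
Primer B: A+T=3, G+C=9 → Tm = 2(3)+4(9) = 42°C
48°C vs 42°C → primer A is higher.

Primer A, 48°C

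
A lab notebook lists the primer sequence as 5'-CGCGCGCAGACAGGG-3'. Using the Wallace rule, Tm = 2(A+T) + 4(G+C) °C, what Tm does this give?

54°C

Scanning the sequence gives T=0, C=5, A=3, G=7.
So N_AT = 3 and N_GC = 12.
Tm = 4·12 + 2·3 = 48 + 6 = 54°C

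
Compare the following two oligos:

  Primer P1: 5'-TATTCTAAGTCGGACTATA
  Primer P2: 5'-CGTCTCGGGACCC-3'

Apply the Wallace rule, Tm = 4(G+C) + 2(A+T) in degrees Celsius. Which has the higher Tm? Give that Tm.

Primer P1: A+T=13, G+C=6 → Tm = 2(13)+4(6) = 50°C
Primer P2: A+T=3, G+C=10 → Tm = 2(3)+4(10) = 46°C
50°C vs 46°C → primer P1 is higher.

Primer P1, 50°C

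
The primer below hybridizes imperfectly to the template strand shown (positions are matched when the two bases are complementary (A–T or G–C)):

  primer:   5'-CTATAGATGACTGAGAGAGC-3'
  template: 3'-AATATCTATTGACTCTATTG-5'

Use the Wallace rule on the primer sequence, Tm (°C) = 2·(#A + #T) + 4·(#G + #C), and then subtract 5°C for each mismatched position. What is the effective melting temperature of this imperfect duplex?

Primer base counts: A=7, T=4, G=6, C=3 → A+T=11, G+C=9
Perfect-match Tm = 2(11) + 4(9) = 22 + 36 = 58°C
Mismatches (positions where the bases are not complementary): 4 (at positions 1, 9, 17, 19)
Effective Tm = 58 − 4×5 = 58 − 20 = 38°C

38°C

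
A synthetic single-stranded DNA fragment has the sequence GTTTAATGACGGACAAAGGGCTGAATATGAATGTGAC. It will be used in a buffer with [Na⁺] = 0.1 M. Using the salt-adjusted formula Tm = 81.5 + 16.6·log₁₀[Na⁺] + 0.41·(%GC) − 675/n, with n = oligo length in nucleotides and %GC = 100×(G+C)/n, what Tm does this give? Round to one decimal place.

63.3°C

Length n = 37. Scanning the sequence gives G=11, T=9, A=13, C=4.
G+C = 15, so %GC = 15/37 × 100 = 40.541%
Salt term: 16.6 × (-1) = -16.6
GC term: 0.41 × 40.541 = 16.622; length term: −675/37 = −18.243
Tm = 81.5 + (-16.6) + 16.622 − 18.243 = 63.279 → 63.3°C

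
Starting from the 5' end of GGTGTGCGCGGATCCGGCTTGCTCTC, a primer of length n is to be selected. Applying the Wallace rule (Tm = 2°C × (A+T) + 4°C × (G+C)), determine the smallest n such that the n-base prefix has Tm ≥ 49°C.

n = 15

First 14 bases: GGTGTGCGCGGATC → Tm = 48°C (< 49°C)
First 15 bases: GGTGTGCGCGGATCC → Tm = 52°C (≥ 49°C)
Since every base adds ≥2°C, Tm only increases with n, so the threshold is first crossed at n = 15.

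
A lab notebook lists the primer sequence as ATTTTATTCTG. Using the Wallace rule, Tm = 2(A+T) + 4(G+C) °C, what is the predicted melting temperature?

A=2, G=1, C=1, T=7
AT pairs contribute 9, GC pairs contribute 2.
Tm = 2(9) + 4(2) = 18 + 8 = 26°C

26°C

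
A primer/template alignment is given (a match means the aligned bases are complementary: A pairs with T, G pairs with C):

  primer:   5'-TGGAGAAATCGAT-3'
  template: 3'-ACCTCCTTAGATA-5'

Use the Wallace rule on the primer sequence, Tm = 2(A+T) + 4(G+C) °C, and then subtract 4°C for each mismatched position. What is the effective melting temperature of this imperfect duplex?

28°C

Primer base counts: A=5, T=3, G=4, C=1 → A+T=8, G+C=5
Perfect-match Tm = 2(8) + 4(5) = 16 + 20 = 36°C
Mismatches (positions where the bases are not complementary): 2 (at positions 6, 11)
Effective Tm = 36 − 2×4 = 36 − 8 = 28°C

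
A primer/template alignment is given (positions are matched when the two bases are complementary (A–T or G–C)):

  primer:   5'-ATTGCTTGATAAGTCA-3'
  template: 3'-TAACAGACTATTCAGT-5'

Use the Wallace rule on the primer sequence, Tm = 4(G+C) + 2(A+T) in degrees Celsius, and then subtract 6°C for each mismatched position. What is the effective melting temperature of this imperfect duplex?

Primer base counts: A=5, T=6, G=3, C=2 → A+T=11, G+C=5
Perfect-match Tm = 2(11) + 4(5) = 22 + 20 = 42°C
Mismatches (positions where the bases are not complementary): 2 (at positions 5, 6)
Effective Tm = 42 − 2×6 = 42 − 12 = 30°C

30°C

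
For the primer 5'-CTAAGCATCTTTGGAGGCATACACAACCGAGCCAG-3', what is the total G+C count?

18

Base counts: A=11, T=6, G=8, C=10
G+C = 8 + 10 = 18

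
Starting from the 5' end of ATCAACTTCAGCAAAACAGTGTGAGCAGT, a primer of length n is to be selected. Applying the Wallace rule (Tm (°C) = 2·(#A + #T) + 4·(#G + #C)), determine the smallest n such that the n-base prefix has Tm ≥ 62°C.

n = 23

First 22 bases: ATCAACTTCAGCAAAACAGTGT → Tm = 60°C (< 62°C)
First 23 bases: ATCAACTTCAGCAAAACAGTGTG → Tm = 64°C (≥ 62°C)
Each additional base adds 2°C (A/T) or 4°C (G/C), so Tm is non-decreasing in n; n = 23 is the first length to reach 62°C.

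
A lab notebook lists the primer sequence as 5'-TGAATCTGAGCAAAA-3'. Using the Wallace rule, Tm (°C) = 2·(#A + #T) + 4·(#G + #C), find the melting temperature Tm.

Counting bases: A=7, T=3, C=2, G=3
AT pairs contribute 10, GC pairs contribute 5.
Tm = 2(10) + 4(5) = 20 + 20 = 40°C

40°C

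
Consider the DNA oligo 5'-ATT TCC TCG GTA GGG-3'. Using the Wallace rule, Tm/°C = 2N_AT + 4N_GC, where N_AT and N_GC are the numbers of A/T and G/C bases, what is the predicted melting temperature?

Base counts: G=5, A=2, T=5, C=3
AT pairs contribute 7, GC pairs contribute 8.
Tm = 2(7) + 4(8) = 14 + 32 = 46°C

46°C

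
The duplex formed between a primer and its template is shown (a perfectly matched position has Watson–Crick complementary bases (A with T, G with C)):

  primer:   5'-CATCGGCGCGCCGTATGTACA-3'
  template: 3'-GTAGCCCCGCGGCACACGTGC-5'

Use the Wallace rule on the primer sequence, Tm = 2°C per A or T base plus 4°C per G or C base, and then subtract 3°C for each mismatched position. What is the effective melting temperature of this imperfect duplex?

Primer base counts: A=4, T=4, G=6, C=7 → A+T=8, G+C=13
Perfect-match Tm = 2(8) + 4(13) = 16 + 52 = 68°C
Mismatches (positions where the bases are not complementary): 4 (at positions 7, 15, 18, 21)
Effective Tm = 68 − 4×3 = 68 − 12 = 56°C

56°C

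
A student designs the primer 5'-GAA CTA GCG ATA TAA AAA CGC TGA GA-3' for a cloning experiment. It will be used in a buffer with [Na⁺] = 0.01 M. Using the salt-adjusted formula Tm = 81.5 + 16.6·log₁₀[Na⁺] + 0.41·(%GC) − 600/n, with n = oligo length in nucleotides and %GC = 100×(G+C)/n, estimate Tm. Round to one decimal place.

41.0°C

Length n = 26. T=4, G=6, C=4, A=12
G+C = 10, so %GC = 10/26 × 100 = 38.462%
Salt term: 16.6 × (-2) = -33.2
GC term: 0.41 × 38.462 = 15.769; length term: −600/26 = −23.077
Tm = 81.5 + (-33.2) + 15.769 − 23.077 = 40.992 → 41.0°C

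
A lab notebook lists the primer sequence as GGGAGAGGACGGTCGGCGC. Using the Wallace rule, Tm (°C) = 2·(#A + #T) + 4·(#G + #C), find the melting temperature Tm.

T=1, C=4, G=11, A=3
So N_AT = 4 and N_GC = 15.
Tm = 4·15 + 2·4 = 60 + 8 = 68°C

68°C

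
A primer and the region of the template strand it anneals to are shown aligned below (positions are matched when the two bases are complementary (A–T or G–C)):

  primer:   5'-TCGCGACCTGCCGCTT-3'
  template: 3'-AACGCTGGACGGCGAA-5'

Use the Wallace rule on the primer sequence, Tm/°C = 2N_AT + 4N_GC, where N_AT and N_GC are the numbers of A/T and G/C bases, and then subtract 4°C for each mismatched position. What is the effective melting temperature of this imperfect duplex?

Primer base counts: A=1, T=4, G=4, C=7 → A+T=5, G+C=11
Perfect-match Tm = 2(5) + 4(11) = 10 + 44 = 54°C
Mismatches (positions where the bases are not complementary): 1 (at position 2)
Effective Tm = 54 − 1×4 = 54 − 4 = 50°C

50°C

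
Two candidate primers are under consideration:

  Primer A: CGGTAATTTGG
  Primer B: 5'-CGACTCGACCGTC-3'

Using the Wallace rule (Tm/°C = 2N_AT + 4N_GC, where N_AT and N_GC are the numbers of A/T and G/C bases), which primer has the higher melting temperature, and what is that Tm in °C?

Primer A: A+T=6, G+C=5 → Tm = 2(6)+4(5) = 32°C
Primer B: A+T=4, G+C=9 → Tm = 2(4)+4(9) = 44°C
32°C vs 44°C → primer B is higher.

Primer B, 44°C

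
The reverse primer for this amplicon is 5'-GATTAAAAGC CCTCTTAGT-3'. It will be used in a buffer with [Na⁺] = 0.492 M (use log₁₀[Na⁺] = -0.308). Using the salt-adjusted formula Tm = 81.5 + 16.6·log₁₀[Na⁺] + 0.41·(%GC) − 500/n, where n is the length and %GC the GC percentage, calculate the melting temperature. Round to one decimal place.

Length n = 19. Scanning the sequence gives G=3, C=4, T=6, A=6.
G+C = 7, so %GC = 7/19 × 100 = 36.842%
Salt term: 16.6 × (-0.308) = -5.113
GC term: 0.41 × 36.842 = 15.105; length term: −500/19 = −26.316
Tm = 81.5 + (-5.113) + 15.105 − 26.316 = 65.176 → 65.2°C

65.2°C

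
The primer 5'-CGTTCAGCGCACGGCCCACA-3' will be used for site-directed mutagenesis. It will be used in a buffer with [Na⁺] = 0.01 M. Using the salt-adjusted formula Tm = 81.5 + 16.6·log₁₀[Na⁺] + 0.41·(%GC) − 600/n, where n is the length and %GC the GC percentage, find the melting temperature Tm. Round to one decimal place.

47.0°C

Length n = 20. T=2, A=4, G=5, C=9
G+C = 14, so %GC = 14/20 × 100 = 70%
Salt term: 16.6 × (-2) = -33.2
GC term: 0.41 × 70 = 28.7; length term: −600/20 = −30
Tm = 81.5 + (-33.2) + 28.7 − 30 = 47 → 47.0°C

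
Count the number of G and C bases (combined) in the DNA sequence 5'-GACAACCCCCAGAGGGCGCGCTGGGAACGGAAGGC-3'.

25

Counting bases: T=1, A=9, C=11, G=14
G+C = 14 + 11 = 25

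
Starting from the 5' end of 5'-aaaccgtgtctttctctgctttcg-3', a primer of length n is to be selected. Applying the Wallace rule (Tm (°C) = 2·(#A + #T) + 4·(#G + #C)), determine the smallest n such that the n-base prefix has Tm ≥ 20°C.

n = 7

First 6 bases: AAACCG → Tm = 18°C (< 20°C)
First 7 bases: AAACCGT → Tm = 20°C (≥ 20°C)
Each additional base adds 2°C (A/T) or 4°C (G/C), so Tm is non-decreasing in n; n = 7 is the first length to reach 20°C.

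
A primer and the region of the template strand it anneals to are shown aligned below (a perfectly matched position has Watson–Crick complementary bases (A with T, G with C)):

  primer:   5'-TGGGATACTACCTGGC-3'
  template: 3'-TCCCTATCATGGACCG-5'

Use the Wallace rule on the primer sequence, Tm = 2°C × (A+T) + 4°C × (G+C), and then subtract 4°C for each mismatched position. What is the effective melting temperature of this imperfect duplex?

42°C

Primer base counts: A=3, T=4, G=5, C=4 → A+T=7, G+C=9
Perfect-match Tm = 2(7) + 4(9) = 14 + 36 = 50°C
Mismatches (positions where the bases are not complementary): 2 (at positions 1, 8)
Effective Tm = 50 − 2×4 = 50 − 8 = 42°C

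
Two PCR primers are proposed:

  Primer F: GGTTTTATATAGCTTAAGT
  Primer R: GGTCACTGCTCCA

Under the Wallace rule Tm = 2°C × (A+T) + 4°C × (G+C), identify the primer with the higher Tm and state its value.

Primer F: A+T=14, G+C=5 → Tm = 2(14)+4(5) = 48°C
Primer R: A+T=5, G+C=8 → Tm = 2(5)+4(8) = 42°C
48°C vs 42°C → primer F is higher.

Primer F, 48°C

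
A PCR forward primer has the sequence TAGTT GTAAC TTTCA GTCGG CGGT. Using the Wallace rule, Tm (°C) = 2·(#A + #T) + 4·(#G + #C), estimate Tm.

70°C

Base counts: T=9, A=4, G=7, C=4
So N_AT = 13 and N_GC = 11.
Tm = 4·11 + 2·13 = 44 + 26 = 70°C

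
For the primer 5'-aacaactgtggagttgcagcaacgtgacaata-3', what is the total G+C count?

Scanning the sequence gives A=12, G=8, T=6, C=6.
G+C = 8 + 6 = 14

14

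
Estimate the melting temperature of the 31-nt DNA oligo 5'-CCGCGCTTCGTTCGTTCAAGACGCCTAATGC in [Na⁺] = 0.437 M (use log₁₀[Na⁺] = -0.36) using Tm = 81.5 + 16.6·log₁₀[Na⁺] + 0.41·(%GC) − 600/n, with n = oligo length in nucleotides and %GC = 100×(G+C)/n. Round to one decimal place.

Length n = 31. Base counts: T=8, A=5, G=7, C=11
G+C = 18, so %GC = 18/31 × 100 = 58.065%
Salt term: 16.6 × (-0.36) = -5.976
GC term: 0.41 × 58.065 = 23.807; length term: −600/31 = −19.355
Tm = 81.5 + (-5.976) + 23.807 − 19.355 = 79.976 → 80.0°C

80.0°C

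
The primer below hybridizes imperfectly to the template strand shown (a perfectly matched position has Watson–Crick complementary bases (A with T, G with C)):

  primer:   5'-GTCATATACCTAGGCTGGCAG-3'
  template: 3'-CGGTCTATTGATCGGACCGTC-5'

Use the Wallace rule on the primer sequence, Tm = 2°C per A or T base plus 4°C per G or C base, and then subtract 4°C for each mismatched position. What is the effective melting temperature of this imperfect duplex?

48°C

Primer base counts: A=5, T=5, G=6, C=5 → A+T=10, G+C=11
Perfect-match Tm = 2(10) + 4(11) = 20 + 44 = 64°C
Mismatches (positions where the bases are not complementary): 4 (at positions 2, 5, 9, 14)
Effective Tm = 64 − 4×4 = 64 − 16 = 48°C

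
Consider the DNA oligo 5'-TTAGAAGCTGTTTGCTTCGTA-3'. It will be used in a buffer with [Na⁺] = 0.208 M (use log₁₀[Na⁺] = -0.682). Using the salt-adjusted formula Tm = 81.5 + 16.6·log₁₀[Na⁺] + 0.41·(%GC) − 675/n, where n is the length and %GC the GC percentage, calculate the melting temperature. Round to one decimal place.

Length n = 21. G=5, T=9, A=4, C=3
G+C = 8, so %GC = 8/21 × 100 = 38.095%
Salt term: 16.6 × (-0.682) = -11.321
GC term: 0.41 × 38.095 = 15.619; length term: −675/21 = −32.143
Tm = 81.5 + (-11.321) + 15.619 − 32.143 = 53.655 → 53.7°C

53.7°C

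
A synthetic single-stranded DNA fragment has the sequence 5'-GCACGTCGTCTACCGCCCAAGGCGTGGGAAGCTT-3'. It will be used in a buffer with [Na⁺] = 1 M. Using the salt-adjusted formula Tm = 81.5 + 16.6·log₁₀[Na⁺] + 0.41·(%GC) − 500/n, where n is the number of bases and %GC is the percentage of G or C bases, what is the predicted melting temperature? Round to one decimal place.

Length n = 34. Counting bases: C=11, G=11, T=6, A=6
G+C = 22, so %GC = 22/34 × 100 = 64.706%
Salt term: 16.6 × (0) = 0
GC term: 0.41 × 64.706 = 26.529; length term: −500/34 = −14.706
Tm = 81.5 + (0) + 26.529 − 14.706 = 93.323 → 93.3°C

93.3°C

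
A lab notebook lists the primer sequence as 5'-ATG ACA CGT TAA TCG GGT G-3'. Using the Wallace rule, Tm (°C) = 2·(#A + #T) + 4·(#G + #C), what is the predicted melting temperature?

G=6, T=5, C=3, A=5
So N_AT = 10 and N_GC = 9.
Tm = 2(10) + 4(9) = 20 + 36 = 56°C

56°C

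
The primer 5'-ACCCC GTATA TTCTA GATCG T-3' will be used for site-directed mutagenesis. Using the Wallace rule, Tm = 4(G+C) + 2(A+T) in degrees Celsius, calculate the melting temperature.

Counting bases: A=5, G=3, T=7, C=6
So N_AT = 12 and N_GC = 9.
Tm = 2(12) + 4(9) = 24 + 36 = 60°C

60°C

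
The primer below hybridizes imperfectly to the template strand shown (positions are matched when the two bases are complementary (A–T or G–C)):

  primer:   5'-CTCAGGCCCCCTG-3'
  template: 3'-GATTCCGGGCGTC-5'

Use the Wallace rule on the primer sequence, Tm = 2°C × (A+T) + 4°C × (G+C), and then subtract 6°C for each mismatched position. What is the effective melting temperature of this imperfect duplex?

Primer base counts: A=1, T=2, G=3, C=7 → A+T=3, G+C=10
Perfect-match Tm = 2(3) + 4(10) = 6 + 40 = 46°C
Mismatches (positions where the bases are not complementary): 3 (at positions 3, 10, 12)
Effective Tm = 46 − 3×6 = 46 − 18 = 28°C

28°C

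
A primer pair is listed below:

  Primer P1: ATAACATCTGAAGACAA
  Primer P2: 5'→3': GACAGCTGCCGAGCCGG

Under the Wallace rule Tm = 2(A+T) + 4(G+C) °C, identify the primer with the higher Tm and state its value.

Primer P2, 60°C

Primer P1: A+T=12, G+C=5 → Tm = 2(12)+4(5) = 44°C
Primer P2: A+T=4, G+C=13 → Tm = 2(4)+4(13) = 60°C
44°C vs 60°C → primer P2 is higher.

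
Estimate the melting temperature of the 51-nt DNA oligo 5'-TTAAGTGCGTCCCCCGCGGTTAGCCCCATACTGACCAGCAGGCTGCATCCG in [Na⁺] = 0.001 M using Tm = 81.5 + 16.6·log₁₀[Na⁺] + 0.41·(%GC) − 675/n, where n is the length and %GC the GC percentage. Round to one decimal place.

44.2°C

Length n = 51. G=13, C=19, T=10, A=9
G+C = 32, so %GC = 32/51 × 100 = 62.745%
Salt term: 16.6 × (-3) = -49.8
GC term: 0.41 × 62.745 = 25.725; length term: −675/51 = −13.235
Tm = 81.5 + (-49.8) + 25.725 − 13.235 = 44.19 → 44.2°C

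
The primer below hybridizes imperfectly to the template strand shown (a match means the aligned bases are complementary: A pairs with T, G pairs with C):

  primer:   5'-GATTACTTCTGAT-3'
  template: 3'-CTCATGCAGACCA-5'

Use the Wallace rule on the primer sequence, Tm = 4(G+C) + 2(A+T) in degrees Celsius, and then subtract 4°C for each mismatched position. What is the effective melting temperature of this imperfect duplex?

22°C

Primer base counts: A=3, T=6, G=2, C=2 → A+T=9, G+C=4
Perfect-match Tm = 2(9) + 4(4) = 18 + 16 = 34°C
Mismatches (positions where the bases are not complementary): 3 (at positions 3, 7, 12)
Effective Tm = 34 − 3×4 = 34 − 12 = 22°C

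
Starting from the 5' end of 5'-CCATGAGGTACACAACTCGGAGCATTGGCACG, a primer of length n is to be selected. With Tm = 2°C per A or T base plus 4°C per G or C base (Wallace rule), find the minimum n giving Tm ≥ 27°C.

n = 9

First 8 bases: CCATGAGG → Tm = 26°C (< 27°C)
First 9 bases: CCATGAGGT → Tm = 28°C (≥ 27°C)
Each additional base adds 2°C (A/T) or 4°C (G/C), so Tm is non-decreasing in n; n = 9 is the first length to reach 27°C.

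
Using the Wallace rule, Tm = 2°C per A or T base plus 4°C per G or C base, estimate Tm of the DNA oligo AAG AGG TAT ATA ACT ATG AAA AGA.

Base counts: G=5, C=1, T=5, A=13
AT pairs contribute 18, GC pairs contribute 6.
Tm = 2(18) + 4(6) = 36 + 24 = 60°C

60°C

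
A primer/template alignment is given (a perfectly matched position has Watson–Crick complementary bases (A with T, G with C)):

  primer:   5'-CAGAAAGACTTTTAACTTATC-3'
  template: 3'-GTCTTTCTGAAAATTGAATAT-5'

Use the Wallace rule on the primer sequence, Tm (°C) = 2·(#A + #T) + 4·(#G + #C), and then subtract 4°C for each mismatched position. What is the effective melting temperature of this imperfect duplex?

Primer base counts: A=8, T=7, G=2, C=4 → A+T=15, G+C=6
Perfect-match Tm = 2(15) + 4(6) = 30 + 24 = 54°C
Mismatches (positions where the bases are not complementary): 1 (at position 21)
Effective Tm = 54 − 1×4 = 54 − 4 = 50°C

50°C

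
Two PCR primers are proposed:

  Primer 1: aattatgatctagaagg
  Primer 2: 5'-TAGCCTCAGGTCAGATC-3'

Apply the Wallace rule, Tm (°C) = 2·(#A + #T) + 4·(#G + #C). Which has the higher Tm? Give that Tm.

Primer 1: A+T=12, G+C=5 → Tm = 2(12)+4(5) = 44°C
Primer 2: A+T=8, G+C=9 → Tm = 2(8)+4(9) = 52°C
44°C vs 52°C → primer 2 is higher.

Primer 2, 52°C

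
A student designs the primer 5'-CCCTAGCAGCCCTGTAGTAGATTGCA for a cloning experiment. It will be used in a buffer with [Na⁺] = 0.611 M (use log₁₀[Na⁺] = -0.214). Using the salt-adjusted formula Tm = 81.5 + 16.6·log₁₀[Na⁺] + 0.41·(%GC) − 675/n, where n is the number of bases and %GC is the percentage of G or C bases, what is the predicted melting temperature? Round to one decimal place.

Length n = 26. Base counts: A=6, C=8, T=6, G=6
G+C = 14, so %GC = 14/26 × 100 = 53.846%
Salt term: 16.6 × (-0.214) = -3.552
GC term: 0.41 × 53.846 = 22.077; length term: −675/26 = −25.962
Tm = 81.5 + (-3.552) + 22.077 − 25.962 = 74.063 → 74.1°C

74.1°C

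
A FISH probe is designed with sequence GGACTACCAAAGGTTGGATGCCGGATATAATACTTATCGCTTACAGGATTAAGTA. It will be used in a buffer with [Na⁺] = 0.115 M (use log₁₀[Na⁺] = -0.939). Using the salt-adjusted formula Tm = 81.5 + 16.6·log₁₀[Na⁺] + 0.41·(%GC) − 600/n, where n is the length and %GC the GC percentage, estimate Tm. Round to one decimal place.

71.4°C

Length n = 55. Counting bases: T=15, C=9, A=18, G=13
G+C = 22, so %GC = 22/55 × 100 = 40%
Salt term: 16.6 × (-0.939) = -15.587
GC term: 0.41 × 40 = 16.4; length term: −600/55 = −10.909
Tm = 81.5 + (-15.587) + 16.4 − 10.909 = 71.404 → 71.4°C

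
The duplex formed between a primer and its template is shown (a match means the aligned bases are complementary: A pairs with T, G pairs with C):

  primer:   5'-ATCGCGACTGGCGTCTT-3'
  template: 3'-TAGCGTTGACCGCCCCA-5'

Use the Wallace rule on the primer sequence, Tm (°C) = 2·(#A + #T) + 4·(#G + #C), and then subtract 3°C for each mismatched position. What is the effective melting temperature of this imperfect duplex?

42°C

Primer base counts: A=2, T=5, G=5, C=5 → A+T=7, G+C=10
Perfect-match Tm = 2(7) + 4(10) = 14 + 40 = 54°C
Mismatches (positions where the bases are not complementary): 4 (at positions 6, 14, 15, 16)
Effective Tm = 54 − 4×3 = 54 − 12 = 42°C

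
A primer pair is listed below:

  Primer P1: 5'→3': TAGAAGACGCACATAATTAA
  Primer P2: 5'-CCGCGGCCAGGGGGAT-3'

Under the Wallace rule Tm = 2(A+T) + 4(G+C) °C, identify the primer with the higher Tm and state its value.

Primer P1: A+T=14, G+C=6 → Tm = 2(14)+4(6) = 52°C
Primer P2: A+T=3, G+C=13 → Tm = 2(3)+4(13) = 58°C
52°C vs 58°C → primer P2 is higher.

Primer P2, 58°C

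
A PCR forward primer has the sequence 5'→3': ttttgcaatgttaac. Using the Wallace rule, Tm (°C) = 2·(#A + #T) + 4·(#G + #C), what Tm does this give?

Base counts: A=4, G=2, T=7, C=2
So N_AT = 11 and N_GC = 4.
Tm = 4·4 + 2·11 = 16 + 22 = 38°C

38°C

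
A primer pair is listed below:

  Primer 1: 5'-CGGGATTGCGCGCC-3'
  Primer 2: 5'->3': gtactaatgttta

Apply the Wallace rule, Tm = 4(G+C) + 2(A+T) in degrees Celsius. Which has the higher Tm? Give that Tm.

Primer 1, 50°C

Primer 1: A+T=3, G+C=11 → Tm = 2(3)+4(11) = 50°C
Primer 2: A+T=10, G+C=3 → Tm = 2(10)+4(3) = 32°C
50°C vs 32°C → primer 1 is higher.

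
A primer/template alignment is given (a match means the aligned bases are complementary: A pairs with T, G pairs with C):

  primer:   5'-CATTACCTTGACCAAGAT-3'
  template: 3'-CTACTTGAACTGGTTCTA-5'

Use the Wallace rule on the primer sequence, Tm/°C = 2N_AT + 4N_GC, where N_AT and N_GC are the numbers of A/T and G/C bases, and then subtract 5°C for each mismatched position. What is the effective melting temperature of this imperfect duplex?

Primer base counts: A=6, T=5, G=2, C=5 → A+T=11, G+C=7
Perfect-match Tm = 2(11) + 4(7) = 22 + 28 = 50°C
Mismatches (positions where the bases are not complementary): 3 (at positions 1, 4, 6)
Effective Tm = 50 − 3×5 = 50 − 15 = 35°C

35°C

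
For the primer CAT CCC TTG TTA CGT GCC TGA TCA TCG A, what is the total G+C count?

14

Counting bases: G=5, T=9, A=5, C=9
G+C = 5 + 9 = 14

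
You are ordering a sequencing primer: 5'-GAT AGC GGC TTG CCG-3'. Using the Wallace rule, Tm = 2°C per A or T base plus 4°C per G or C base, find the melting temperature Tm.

50°C

Base counts: A=2, G=6, C=4, T=3
A+T = 5, G+C = 10
Tm = 2×5 + 4×10 = 50°C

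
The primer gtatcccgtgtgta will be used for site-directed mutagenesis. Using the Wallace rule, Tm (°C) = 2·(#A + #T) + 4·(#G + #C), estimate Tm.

42°C

Base counts: A=2, T=5, G=4, C=3
AT pairs contribute 7, GC pairs contribute 7.
Tm = 4·7 + 2·7 = 28 + 14 = 42°C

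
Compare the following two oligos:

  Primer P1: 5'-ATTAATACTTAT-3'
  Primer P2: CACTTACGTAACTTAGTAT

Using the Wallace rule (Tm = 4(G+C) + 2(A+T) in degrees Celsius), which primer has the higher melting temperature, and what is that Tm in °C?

Primer P1: A+T=11, G+C=1 → Tm = 2(11)+4(1) = 26°C
Primer P2: A+T=13, G+C=6 → Tm = 2(13)+4(6) = 50°C
26°C vs 50°C → primer P2 is higher.

Primer P2, 50°C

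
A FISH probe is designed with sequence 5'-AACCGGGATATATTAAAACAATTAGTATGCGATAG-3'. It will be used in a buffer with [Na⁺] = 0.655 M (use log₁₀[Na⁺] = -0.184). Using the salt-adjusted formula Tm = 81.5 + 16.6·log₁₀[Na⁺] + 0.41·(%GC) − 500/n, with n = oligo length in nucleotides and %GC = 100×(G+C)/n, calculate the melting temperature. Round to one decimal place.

Length n = 35. T=9, G=7, A=15, C=4
G+C = 11, so %GC = 11/35 × 100 = 31.429%
Salt term: 16.6 × (-0.184) = -3.054
GC term: 0.41 × 31.429 = 12.886; length term: −500/35 = −14.286
Tm = 81.5 + (-3.054) + 12.886 − 14.286 = 77.046 → 77.0°C

77.0°C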